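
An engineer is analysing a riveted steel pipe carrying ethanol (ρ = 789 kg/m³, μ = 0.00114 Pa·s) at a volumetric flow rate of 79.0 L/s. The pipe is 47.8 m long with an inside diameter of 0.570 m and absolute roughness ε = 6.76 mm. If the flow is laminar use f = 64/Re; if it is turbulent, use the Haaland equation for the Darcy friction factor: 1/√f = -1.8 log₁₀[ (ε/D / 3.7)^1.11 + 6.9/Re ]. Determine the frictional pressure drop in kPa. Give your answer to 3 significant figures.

ΔP ≈ 0.129 kPa

Q = 79.0 L/s = 79.0/1000 = 0.079 m³/s.
Cross-sectional area A = πD²/4 = π(0.57)²/4 = 0.2552 m²; mean velocity V = Q/A = 0.079/0.2552 = 0.3096 m/s.
Reynolds number Re = ρVD/μ = 789 · 0.3096 · 0.57 / 0.00114 = 1.221e+05.
Re > 4000 → turbulent. Relative roughness ε/D = 0.00676/0.57 = 0.0119. Haaland: 1/√f = -1.8 log₁₀[(0.0119/3.7)^1.11 + 6.9/1.221e+05] = -1.8 log₁₀[0.0017 + 5.65e-05] = 4.958, so f = 0.04068.
Darcy-Weisbach: ΔP = f(L/D)(ρV²/2) = 0.04068·(47.8/0.57)·(789·0.3096²/2) = 0.04068·83.86·37.81 = 129 Pa.
ΔP = 129 Pa = 0.129 kPa.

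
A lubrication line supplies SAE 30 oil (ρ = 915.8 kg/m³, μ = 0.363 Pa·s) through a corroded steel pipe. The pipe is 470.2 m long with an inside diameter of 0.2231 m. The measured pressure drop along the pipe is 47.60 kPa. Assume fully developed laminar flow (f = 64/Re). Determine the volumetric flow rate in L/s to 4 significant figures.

Q ≈ 16.96 L/s

For laminar flow, f = 64/Re with Re = ρVD/μ, so Darcy-Weisbach reduces to ΔP = 32μLV/D². Solving for V: V = ΔP·D²/(32μL) = 4.76e+04·(0.2231)²/(32·0.363·470.2) = 0.4338 m/s.
Check: Re = ρVD/μ = 915.8·0.4338·0.2231/0.363 = 244.2 < 2300, so the laminar assumption holds.
Q = V·A = 0.4338·(π/4·0.2231²) = 0.01696 m³/s = 16.96 L/s.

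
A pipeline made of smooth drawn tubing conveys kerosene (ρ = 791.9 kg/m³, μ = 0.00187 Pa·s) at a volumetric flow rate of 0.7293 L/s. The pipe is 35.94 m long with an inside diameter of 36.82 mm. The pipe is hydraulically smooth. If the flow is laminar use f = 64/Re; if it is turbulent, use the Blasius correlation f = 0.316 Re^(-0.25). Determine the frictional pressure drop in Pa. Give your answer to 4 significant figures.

Q = 0.7293 L/s = 0.7293/1000 = 0.0007293 m³/s.
Cross-sectional area A = πD²/4 = π(0.03682)²/4 = 0.001065 m²; mean velocity V = Q/A = 0.0007293/0.001065 = 0.6849 m/s.
Reynolds number Re = ρVD/μ = 791.9 · 0.6849 · 0.03682 / 0.00187 = 1.068e+04.
Re > 4000 → turbulent. Smooth-pipe (Blasius): f = 0.316 Re^(-0.25) = 0.316/(1.068e+04)^0.25 = 0.03108.
Darcy-Weisbach: ΔP = f(L/D)(ρV²/2) = 0.03108·(35.94/0.03682)·(791.9·0.6849²/2) = 0.03108·976.1·185.8 = 5636 Pa.

ΔP ≈ 5636 Pa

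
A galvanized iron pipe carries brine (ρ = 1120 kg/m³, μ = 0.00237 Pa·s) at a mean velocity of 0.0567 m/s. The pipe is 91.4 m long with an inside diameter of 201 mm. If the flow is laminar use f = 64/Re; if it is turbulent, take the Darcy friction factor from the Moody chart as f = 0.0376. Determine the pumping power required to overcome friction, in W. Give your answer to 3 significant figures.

P ≈ 0.0554 W

Reynolds number Re = ρVD/μ = 1120 · 0.0567 · 0.201 / 0.00237 = 5386.
Re > 4000 → turbulent; use the Moody-chart value f = 0.0376.
Darcy-Weisbach: ΔP = f(L/D)(ρV²/2) = 0.0376·(91.4/0.201)·(1120·0.0567²/2) = 0.0376·454.7·1.8 = 30.78 Pa.
Q = V·A = 0.0567·0.03173 = 0.001799 m³/s.
Pumping power P = QΔP = 0.001799·30.78 = 0.05538 W = 0.0554 W.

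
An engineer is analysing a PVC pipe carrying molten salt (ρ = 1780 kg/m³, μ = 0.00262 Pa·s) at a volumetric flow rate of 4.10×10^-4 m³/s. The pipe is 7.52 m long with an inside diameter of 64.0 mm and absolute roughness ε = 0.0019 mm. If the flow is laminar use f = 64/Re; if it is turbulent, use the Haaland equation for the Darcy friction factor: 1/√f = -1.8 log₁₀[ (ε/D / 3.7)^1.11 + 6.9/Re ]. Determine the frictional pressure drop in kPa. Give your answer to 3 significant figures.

ΔP ≈ 0.0622 kPa

Cross-sectional area A = πD²/4 = π(0.064)²/4 = 0.003217 m²; mean velocity V = Q/A = 0.00041/0.003217 = 0.1274 m/s.
Reynolds number Re = ρVD/μ = 1780 · 0.1274 · 0.064 / 0.00262 = 5542.
Re > 4000 → turbulent. Relative roughness ε/D = 1.9e-06/0.064 = 2.97e-05. Haaland: 1/√f = -1.8 log₁₀[(2.97e-05/3.7)^1.11 + 6.9/5542] = -1.8 log₁₀[2.21e-06 + 0.00125] = 5.227, so f = 0.0366.
Darcy-Weisbach: ΔP = f(L/D)(ρV²/2) = 0.0366·(7.52/0.064)·(1780·0.1274²/2) = 0.0366·117.5·14.46 = 62.17 Pa.
ΔP = 62.17 Pa = 0.0622 kPa.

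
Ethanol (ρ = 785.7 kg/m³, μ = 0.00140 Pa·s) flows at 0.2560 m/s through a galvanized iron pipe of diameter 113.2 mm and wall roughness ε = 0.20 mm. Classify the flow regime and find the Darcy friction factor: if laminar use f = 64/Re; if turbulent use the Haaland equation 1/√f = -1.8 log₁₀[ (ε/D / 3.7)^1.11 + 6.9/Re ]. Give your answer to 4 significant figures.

f ≈ 0.03013

Re = ρVD/μ = 785.7·0.256·0.1132/0.0014 = 1.626e+04.
Re > 4000 → turbulent. ε/D = 0.0002/0.1132 = 0.00177; Haaland: 1/√f = -1.8 log₁₀[0.000206 + 0.000424] = 5.761, so f = 0.03013.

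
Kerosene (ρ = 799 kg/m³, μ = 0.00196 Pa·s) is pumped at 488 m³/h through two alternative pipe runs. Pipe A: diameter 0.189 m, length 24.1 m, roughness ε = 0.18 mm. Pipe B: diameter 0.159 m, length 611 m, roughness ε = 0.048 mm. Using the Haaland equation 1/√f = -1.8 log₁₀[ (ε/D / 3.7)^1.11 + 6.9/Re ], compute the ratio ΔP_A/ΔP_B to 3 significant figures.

ΔP_A/ΔP_B ≈ 0.0206

Pipe A: V = Q/A = 0.1356/0.02806 = 4.832 m/s; Re = 3.723e+05; ε/D = 0.000952; Haaland → f = 0.02016; ΔP_A = f(L/D)(ρV²/2) = 2.397e+04 Pa.
Pipe B: V = Q/A = 0.1356/0.01986 = 6.827 m/s; Re = 4.425e+05; ε/D = 0.000302; Haaland → f = 0.0163; ΔP_B = f(L/D)(ρV²/2) = 1.167e+06 Pa.
ΔP_A/ΔP_B = 2.397e+04/1.167e+06 = 0.0206.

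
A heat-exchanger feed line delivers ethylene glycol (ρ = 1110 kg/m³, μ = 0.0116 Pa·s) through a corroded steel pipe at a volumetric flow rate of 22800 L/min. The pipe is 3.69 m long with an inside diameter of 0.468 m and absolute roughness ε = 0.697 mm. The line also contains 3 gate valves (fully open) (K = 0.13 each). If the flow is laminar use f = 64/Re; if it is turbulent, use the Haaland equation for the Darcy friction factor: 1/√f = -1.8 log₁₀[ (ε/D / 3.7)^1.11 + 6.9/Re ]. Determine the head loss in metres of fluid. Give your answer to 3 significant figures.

h_f ≈ 0.143 m

Q = 22800 L/min = 22800/60000 = 0.38 m³/s.
Cross-sectional area A = πD²/4 = π(0.468)²/4 = 0.172 m²; mean velocity V = Q/A = 0.38/0.172 = 2.209 m/s.
Reynolds number Re = ρVD/μ = 1110 · 2.209 · 0.468 / 0.0116 = 9.893e+04.
Re > 4000 → turbulent. Relative roughness ε/D = 0.000697/0.468 = 0.00149. Haaland: 1/√f = -1.8 log₁₀[(0.00149/3.7)^1.11 + 6.9/9.893e+04] = -1.8 log₁₀[0.00017 + 6.97e-05] = 6.515, so f = 0.02356.
Total minor-loss coefficient ΣK = 3·0.13 = 0.39.
ΔP = [f·L/D + ΣK]·(ρV²/2) = [0.02356·3.69/0.468 + 0.39]·(1110·2.209²/2) = [0.1857 + 0.39]·2708 = 1559 Pa.
Head loss h_f = ΔP/(ρg) = 1559/(1110·9.81) = 0.143 m.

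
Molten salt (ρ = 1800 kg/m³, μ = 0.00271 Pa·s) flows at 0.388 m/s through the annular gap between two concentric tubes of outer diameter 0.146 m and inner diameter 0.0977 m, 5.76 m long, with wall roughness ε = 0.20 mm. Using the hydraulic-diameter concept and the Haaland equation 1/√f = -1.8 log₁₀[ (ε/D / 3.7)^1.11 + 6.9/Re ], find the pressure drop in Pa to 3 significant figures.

Hydraulic diameter D_h = 4A/P = D_o - D_i = 0.146 - 0.0977 = 0.0483 m.
Re = ρVD_h/μ = 1800·0.388·0.0483/0.00271 = 1.245e+04.
ε/D_h = 0.0002/0.0483 = 0.00414; Haaland gives 1/√f = -1.8 log₁₀[0.00053+0.000554] = 5.337, so f = 0.03511.
ΔP = f(L/D_h)(ρV²/2) = 0.03511·5.76/0.0483·135.5 = 567.3 Pa.

ΔP ≈ 567 Pa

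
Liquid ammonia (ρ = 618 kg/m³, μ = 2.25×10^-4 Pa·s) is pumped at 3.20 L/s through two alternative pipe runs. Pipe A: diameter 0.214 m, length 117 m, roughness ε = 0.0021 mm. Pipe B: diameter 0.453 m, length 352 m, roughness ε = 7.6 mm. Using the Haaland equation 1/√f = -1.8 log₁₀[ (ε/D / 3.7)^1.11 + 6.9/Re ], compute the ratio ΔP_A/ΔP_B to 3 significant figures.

Pipe A: V = Q/A = 0.0032/0.03597 = 0.08897 m/s; Re = 5.229e+04; ε/D = 9.81e-06; Haaland → f = 0.02053; ΔP_A = f(L/D)(ρV²/2) = 27.45 Pa.
Pipe B: V = Q/A = 0.0032/0.1612 = 0.01985 m/s; Re = 2.47e+04; ε/D = 0.0168; Haaland → f = 0.04727; ΔP_B = f(L/D)(ρV²/2) = 4.474 Pa.
ΔP_A/ΔP_B = 27.45/4.474 = 6.14.

ΔP_A/ΔP_B ≈ 6.14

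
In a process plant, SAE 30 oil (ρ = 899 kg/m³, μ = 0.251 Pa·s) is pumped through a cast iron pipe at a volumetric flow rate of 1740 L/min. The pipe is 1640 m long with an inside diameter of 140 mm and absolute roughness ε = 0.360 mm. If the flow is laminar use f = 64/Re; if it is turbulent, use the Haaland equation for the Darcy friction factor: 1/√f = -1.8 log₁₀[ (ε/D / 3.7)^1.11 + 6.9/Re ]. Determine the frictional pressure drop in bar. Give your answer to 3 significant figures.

ΔP ≈ 12.7 bar

Q = 1740 L/min = 1740/60000 = 0.029 m³/s.
Cross-sectional area A = πD²/4 = π(0.14)²/4 = 0.01539 m²; mean velocity V = Q/A = 0.029/0.01539 = 1.884 m/s.
Reynolds number Re = ρVD/μ = 899 · 1.884 · 0.14 / 0.251 = 944.6.
Re < 2300 → laminar flow, so f = 64/Re = 64/944.6 = 0.06775 (the turbulent correlation is not needed).
Darcy-Weisbach: ΔP = f(L/D)(ρV²/2) = 0.06775·(1640/0.14)·(899·1.884²/2) = 0.06775·1.171e+04·1595 = 1.266e+06 Pa.
ΔP = 1.266e+06 Pa = 12.7 bar.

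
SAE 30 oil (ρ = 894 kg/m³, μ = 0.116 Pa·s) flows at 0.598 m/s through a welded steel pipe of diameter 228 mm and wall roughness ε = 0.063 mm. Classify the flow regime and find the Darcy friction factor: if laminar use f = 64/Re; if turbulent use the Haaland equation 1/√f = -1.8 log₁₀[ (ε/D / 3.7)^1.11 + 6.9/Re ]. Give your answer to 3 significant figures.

f ≈ 0.0609

Re = ρVD/μ = 894·0.598·0.228/0.116 = 1051.
Re < 2300 → laminar, so f = 64/Re = 0.06091 (roughness is irrelevant in laminar flow).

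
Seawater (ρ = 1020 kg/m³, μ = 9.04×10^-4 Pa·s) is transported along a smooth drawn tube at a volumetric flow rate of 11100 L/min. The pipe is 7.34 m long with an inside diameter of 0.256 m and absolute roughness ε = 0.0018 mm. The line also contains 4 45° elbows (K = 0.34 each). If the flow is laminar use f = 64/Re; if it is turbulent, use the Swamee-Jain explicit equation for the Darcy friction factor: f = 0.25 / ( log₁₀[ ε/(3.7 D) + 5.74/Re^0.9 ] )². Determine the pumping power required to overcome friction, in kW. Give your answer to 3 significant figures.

Q = 11100 L/min = 11100/60000 = 0.185 m³/s.
Cross-sectional area A = πD²/4 = π(0.256)²/4 = 0.05147 m²; mean velocity V = Q/A = 0.185/0.05147 = 3.594 m/s.
Reynolds number Re = ρVD/μ = 1020 · 3.594 · 0.256 / 0.000904 = 1.038e+06.
Re > 4000 → turbulent. Relative roughness ε/D = 1.8e-06/0.256 = 7.03e-06. Swamee-Jain: f = 0.25/(log₁₀[7.03e-06/3.7 + 5.74/1.038e+06^0.9])² = 0.25/(log₁₀[1.9e-06 + 2.21e-05])² = 0.25/(-4.62)² = 0.01171.
Total minor-loss coefficient ΣK = 4·0.34 = 1.36.
ΔP = [f·L/D + ΣK]·(ρV²/2) = [0.01171·7.34/0.256 + 1.36]·(1020·3.594²/2) = [0.3358 + 1.36]·6588 = 1.117e+04 Pa.
Pumping power P = QΔP = 0.185·1.117e+04 = 2067 W = 2.07 kW.

P ≈ 2.07 kW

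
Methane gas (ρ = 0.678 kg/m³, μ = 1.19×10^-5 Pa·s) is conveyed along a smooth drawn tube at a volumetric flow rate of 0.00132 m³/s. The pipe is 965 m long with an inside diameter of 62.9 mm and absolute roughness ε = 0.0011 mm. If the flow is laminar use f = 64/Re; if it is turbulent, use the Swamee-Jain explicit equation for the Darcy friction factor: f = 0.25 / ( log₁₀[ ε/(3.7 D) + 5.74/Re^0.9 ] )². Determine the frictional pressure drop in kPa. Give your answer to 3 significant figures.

ΔP ≈ 0.0395 kPa

Cross-sectional area A = πD²/4 = π(0.0629)²/4 = 0.003107 m²; mean velocity V = Q/A = 0.00132/0.003107 = 0.4248 m/s.
Reynolds number Re = ρVD/μ = 0.678 · 0.4248 · 0.0629 / 1.19e-05 = 1522.
Re < 2300 → laminar flow, so f = 64/Re = 64/1522 = 0.04204 (the turbulent correlation is not needed).
Darcy-Weisbach: ΔP = f(L/D)(ρV²/2) = 0.04204·(965/0.0629)·(0.678·0.4248²/2) = 0.04204·1.534e+04·0.06117 = 39.46 Pa.
ΔP = 39.46 Pa = 0.0395 kPa.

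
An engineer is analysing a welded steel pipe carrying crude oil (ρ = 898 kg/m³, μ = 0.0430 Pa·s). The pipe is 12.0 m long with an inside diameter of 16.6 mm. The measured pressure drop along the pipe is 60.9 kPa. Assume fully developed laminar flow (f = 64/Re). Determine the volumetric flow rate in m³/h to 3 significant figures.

Q ≈ 0.792 m³/h

For laminar flow, f = 64/Re with Re = ρVD/μ, so Darcy-Weisbach reduces to ΔP = 32μLV/D². Solving for V: V = ΔP·D²/(32μL) = 6.09e+04·(0.0166)²/(32·0.043·12) = 1.016 m/s.
Check: Re = ρVD/μ = 898·1.016·0.0166/0.043 = 352.3 < 2300, so the laminar assumption holds.
Q = V·A = 1.016·(π/4·0.0166²) = 0.00022 m³/s = 0.792 m³/h.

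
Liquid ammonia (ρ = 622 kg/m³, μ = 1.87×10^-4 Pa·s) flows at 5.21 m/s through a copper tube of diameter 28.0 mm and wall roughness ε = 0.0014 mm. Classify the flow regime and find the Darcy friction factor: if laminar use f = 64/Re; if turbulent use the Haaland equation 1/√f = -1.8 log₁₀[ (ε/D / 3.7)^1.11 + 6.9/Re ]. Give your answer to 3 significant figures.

f ≈ 0.0137

Re = ρVD/μ = 622·5.21·0.028/0.000187 = 4.852e+05.
Re > 4000 → turbulent. ε/D = 1.4e-06/0.028 = 5e-05; Haaland: 1/√f = -1.8 log₁₀[3.94e-06 + 1.42e-05] = 8.534, so f = 0.01373.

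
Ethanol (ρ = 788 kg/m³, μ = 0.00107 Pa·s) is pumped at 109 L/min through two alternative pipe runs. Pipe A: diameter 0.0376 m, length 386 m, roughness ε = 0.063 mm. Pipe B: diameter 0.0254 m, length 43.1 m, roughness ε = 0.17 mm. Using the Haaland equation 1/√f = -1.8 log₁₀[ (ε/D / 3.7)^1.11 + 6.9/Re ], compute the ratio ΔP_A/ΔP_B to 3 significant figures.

ΔP_A/ΔP_B ≈ 0.945

Pipe A: V = Q/A = 0.001817/0.00111 = 1.636 m/s; Re = 4.53e+04; ε/D = 0.00168; Haaland → f = 0.02578; ΔP_A = f(L/D)(ρV²/2) = 2.791e+05 Pa.
Pipe B: V = Q/A = 0.001817/0.0005067 = 3.585 m/s; Re = 6.706e+04; ε/D = 0.00669; Haaland → f = 0.03435; ΔP_B = f(L/D)(ρV²/2) = 2.952e+05 Pa.
ΔP_A/ΔP_B = 2.791e+05/2.952e+05 = 0.945.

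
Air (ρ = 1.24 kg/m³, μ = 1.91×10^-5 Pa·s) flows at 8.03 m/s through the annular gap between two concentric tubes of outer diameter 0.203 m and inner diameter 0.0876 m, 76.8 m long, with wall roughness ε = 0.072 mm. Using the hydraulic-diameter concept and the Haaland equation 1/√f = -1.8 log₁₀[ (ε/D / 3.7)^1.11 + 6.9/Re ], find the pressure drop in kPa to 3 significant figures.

Hydraulic diameter D_h = 4A/P = D_o - D_i = 0.203 - 0.0876 = 0.1154 m.
Re = ρVD_h/μ = 1.24·8.03·0.1154/1.91e-05 = 6.016e+04.
ε/D_h = 7.2e-05/0.1154 = 0.000624; Haaland gives 1/√f = -1.8 log₁₀[6.48e-05+0.000115] = 6.743, so f = 0.022.
ΔP = f(L/D_h)(ρV²/2) = 0.022·76.8/0.1154·39.98 = 585.2 Pa.
ΔP = 0.585 kPa.

ΔP ≈ 0.585 kPa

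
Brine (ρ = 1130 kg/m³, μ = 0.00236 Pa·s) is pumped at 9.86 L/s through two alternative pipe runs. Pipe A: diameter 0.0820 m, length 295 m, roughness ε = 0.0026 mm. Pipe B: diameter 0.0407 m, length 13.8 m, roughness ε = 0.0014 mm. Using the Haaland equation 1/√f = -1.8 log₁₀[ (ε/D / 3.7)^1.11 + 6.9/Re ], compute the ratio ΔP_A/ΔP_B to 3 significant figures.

Pipe A: V = Q/A = 0.00986/0.005281 = 1.867 m/s; Re = 7.331e+04; ε/D = 3.17e-05; Haaland → f = 0.01914; ΔP_A = f(L/D)(ρV²/2) = 1.356e+05 Pa.
Pipe B: V = Q/A = 0.00986/0.001301 = 7.579 m/s; Re = 1.477e+05; ε/D = 3.44e-05; Haaland → f = 0.01664; ΔP_B = f(L/D)(ρV²/2) = 1.831e+05 Pa.
ΔP_A/ΔP_B = 1.356e+05/1.831e+05 = 0.741.

ΔP_A/ΔP_B ≈ 0.741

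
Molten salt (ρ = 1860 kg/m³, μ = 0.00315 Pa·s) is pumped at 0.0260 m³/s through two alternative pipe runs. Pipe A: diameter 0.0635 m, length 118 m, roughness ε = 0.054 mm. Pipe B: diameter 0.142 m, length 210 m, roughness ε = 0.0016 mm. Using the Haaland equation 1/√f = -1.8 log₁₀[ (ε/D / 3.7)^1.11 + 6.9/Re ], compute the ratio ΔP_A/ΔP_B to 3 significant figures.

Pipe A: V = Q/A = 0.026/0.003167 = 8.21 m/s; Re = 3.078e+05; ε/D = 0.00085; Haaland → f = 0.01985; ΔP_A = f(L/D)(ρV²/2) = 2.312e+06 Pa.
Pipe B: V = Q/A = 0.026/0.01584 = 1.642 m/s; Re = 1.377e+05; ε/D = 1.13e-05; Haaland → f = 0.01674; ΔP_B = f(L/D)(ρV²/2) = 6.207e+04 Pa.
ΔP_A/ΔP_B = 2.312e+06/6.207e+04 = 37.2.

ΔP_A/ΔP_B ≈ 37.2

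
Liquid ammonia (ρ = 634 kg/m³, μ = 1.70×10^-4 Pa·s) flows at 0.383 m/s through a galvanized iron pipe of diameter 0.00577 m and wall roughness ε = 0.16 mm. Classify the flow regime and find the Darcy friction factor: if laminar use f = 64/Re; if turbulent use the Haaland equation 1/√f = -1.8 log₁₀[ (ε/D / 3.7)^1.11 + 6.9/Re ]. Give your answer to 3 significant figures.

f ≈ 0.0592

Re = ρVD/μ = 634·0.383·0.00577/0.00017 = 8242.
Re > 4000 → turbulent. ε/D = 0.00016/0.00577 = 0.0277; Haaland: 1/√f = -1.8 log₁₀[0.00437 + 0.000837] = 4.109, so f = 0.05922.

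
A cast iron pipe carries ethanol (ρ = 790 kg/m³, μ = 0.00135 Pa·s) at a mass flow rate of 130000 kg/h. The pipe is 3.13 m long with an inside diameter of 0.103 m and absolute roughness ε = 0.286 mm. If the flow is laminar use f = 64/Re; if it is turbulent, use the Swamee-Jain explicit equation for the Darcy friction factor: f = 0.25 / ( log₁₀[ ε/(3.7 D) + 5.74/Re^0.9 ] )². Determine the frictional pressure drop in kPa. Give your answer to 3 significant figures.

ṁ = 130000 kg/h = 130000/3600 = 36.11 kg/s.
A = πD²/4 = π(0.103)²/4 = 0.008332 m²; mean velocity V = ṁ/(ρA) = 36.11/(790 · 0.008332) = 5.486 m/s.
Reynolds number Re = ρVD/μ = 790 · 5.486 · 0.103 / 0.00135 = 3.307e+05.
Re > 4000 → turbulent. Relative roughness ε/D = 0.000286/0.103 = 0.00278. Swamee-Jain: f = 0.25/(log₁₀[0.00278/3.7 + 5.74/3.307e+05^0.9])² = 0.25/(log₁₀[0.00075 + 6.19e-05])² = 0.25/(-3.09)² = 0.02618.
Darcy-Weisbach: ΔP = f(L/D)(ρV²/2) = 0.02618·(3.13/0.103)·(790·5.486²/2) = 0.02618·30.39·1.189e+04 = 9457 Pa.
ΔP = 9457 Pa = 9.46 kPa.

ΔP ≈ 9.46 kPa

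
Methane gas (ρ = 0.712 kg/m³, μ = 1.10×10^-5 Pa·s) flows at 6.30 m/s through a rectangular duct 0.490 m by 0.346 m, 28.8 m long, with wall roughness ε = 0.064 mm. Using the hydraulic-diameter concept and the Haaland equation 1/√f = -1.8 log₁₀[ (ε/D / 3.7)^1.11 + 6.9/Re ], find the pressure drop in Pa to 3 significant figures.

Hydraulic diameter D_h = 4A/P = 4·(0.49·0.346)/(2·(0.49+0.346)) = 0.6782/1.672 = 0.4056 m.
Re = ρVD_h/μ = 0.712·6.3·0.4056/1.1e-05 = 1.654e+05.
ε/D_h = 6.4e-05/0.4056 = 0.000158; Haaland gives 1/√f = -1.8 log₁₀[1.41e-05+4.17e-05] = 7.656, so f = 0.01706.
ΔP = f(L/D_h)(ρV²/2) = 0.01706·28.8/0.4056·14.13 = 17.12 Pa.

ΔP ≈ 17.1 Pa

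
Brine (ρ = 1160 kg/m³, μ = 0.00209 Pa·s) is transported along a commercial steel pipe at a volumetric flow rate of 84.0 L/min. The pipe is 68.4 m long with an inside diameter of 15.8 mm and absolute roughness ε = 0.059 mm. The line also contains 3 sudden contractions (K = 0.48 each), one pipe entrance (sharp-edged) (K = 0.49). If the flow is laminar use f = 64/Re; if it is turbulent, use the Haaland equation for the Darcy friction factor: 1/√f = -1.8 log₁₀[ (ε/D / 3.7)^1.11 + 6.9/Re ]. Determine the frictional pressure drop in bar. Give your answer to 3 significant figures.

Q = 84.0 L/min = 84.0/60000 = 0.0014 m³/s.
Cross-sectional area A = πD²/4 = π(0.0158)²/4 = 0.0001961 m²; mean velocity V = Q/A = 0.0014/0.0001961 = 7.14 m/s.
Reynolds number Re = ρVD/μ = 1160 · 7.14 · 0.0158 / 0.00209 = 6.262e+04.
Re > 4000 → turbulent. Relative roughness ε/D = 5.9e-05/0.0158 = 0.00373. Haaland: 1/√f = -1.8 log₁₀[(0.00373/3.7)^1.11 + 6.9/6.262e+04] = -1.8 log₁₀[0.000473 + 0.00011] = 5.822, so f = 0.0295.
Total minor-loss coefficient ΣK = 3·0.48 + 1·0.49 = 1.93.
ΔP = [f·L/D + ΣK]·(ρV²/2) = [0.0295·68.4/0.0158 + 1.93]·(1160·7.14²/2) = [127.7 + 1.93]·2.957e+04 = 3.834e+06 Pa.
ΔP = 3.834e+06 Pa = 38.3 bar.

ΔP ≈ 38.3 bar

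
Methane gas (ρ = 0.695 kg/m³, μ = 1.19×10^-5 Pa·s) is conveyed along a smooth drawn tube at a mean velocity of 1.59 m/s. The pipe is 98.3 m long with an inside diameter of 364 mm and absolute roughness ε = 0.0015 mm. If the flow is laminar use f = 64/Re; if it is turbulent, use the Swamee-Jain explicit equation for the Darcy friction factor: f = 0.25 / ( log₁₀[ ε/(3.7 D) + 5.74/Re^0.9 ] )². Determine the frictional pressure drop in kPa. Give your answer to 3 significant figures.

ΔP ≈ 0.00539 kPa

Reynolds number Re = ρVD/μ = 0.695 · 1.59 · 0.364 / 1.19e-05 = 3.38e+04.
Re > 4000 → turbulent. Relative roughness ε/D = 1.5e-06/0.364 = 4.12e-06. Swamee-Jain: f = 0.25/(log₁₀[4.12e-06/3.7 + 5.74/3.38e+04^0.9])² = 0.25/(log₁₀[1.11e-06 + 0.000482])² = 0.25/(-3.316)² = 0.02273.
Darcy-Weisbach: ΔP = f(L/D)(ρV²/2) = 0.02273·(98.3/0.364)·(0.695·1.59²/2) = 0.02273·270.1·0.8785 = 5.394 Pa.
ΔP = 5.394 Pa = 0.00539 kPa.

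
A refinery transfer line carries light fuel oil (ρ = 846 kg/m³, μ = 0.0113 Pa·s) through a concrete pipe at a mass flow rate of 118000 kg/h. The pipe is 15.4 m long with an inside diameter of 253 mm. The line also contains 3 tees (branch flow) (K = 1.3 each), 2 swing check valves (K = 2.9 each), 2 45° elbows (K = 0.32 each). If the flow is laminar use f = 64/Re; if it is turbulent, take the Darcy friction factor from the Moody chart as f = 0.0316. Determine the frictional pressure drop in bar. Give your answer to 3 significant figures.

ṁ = 118000 kg/h = 118000/3600 = 32.78 kg/s.
A = πD²/4 = π(0.253)²/4 = 0.05027 m²; mean velocity V = ṁ/(ρA) = 32.78/(846 · 0.05027) = 0.7707 m/s.
Reynolds number Re = ρVD/μ = 846 · 0.7707 · 0.253 / 0.0113 = 1.46e+04.
Re > 4000 → turbulent; use the Moody-chart value f = 0.0316.
Total minor-loss coefficient ΣK = 3·1.3 + 2·2.9 + 2·0.32 = 10.3.
ΔP = [f·L/D + ΣK]·(ρV²/2) = [0.0316·15.4/0.253 + 10.3]·(846·0.7707²/2) = [1.923 + 10.3]·251.2 = 3081 Pa.
ΔP = 3081 Pa = 0.0308 bar.

ΔP ≈ 0.0308 bar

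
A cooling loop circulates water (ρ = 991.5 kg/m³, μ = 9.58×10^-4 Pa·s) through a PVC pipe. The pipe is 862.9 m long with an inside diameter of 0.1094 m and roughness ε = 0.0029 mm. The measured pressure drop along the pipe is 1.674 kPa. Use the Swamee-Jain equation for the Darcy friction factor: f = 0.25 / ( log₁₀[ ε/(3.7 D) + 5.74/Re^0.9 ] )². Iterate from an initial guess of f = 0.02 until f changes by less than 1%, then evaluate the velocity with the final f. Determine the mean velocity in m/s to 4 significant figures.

V ≈ 0.1228 m/s

Rearranging Darcy-Weisbach: V = √(2·ΔP·D/(f·L·ρ)). With ε/D = 2.9e-06/0.1094 = 2.65e-05, iterate starting from f = 0.02:
  f = 0.02 → V = √(2·1674·0.1094/(0.02·862.9·991.5)) = 0.1463 m/s; Re = ρVD/μ = 1.657e+04; f → 0.02714
  f = 0.02714 → V = 0.1256 m/s; Re = 1.422e+04; f → 0.02823
  f = 0.02823 → V = 0.1231 m/s; Re = 1.394e+04; f → 0.02838
Converged (Δf/f < 1%). With the final f = 0.02838: V = √(2·1674·0.1094/(0.02838·862.9·991.5)) = 0.1228 m/s.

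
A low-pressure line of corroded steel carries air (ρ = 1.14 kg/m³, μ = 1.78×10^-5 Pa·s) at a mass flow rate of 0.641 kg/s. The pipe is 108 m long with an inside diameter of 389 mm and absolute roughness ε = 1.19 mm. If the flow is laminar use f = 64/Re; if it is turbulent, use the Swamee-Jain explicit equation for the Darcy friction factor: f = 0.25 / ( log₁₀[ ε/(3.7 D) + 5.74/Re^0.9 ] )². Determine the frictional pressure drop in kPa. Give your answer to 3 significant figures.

ΔP ≈ 0.0979 kPa

A = πD²/4 = π(0.389)²/4 = 0.1188 m²; mean velocity V = ṁ/(ρA) = 0.641/(1.14 · 0.1188) = 4.731 m/s.
Reynolds number Re = ρVD/μ = 1.14 · 4.731 · 0.389 / 1.78e-05 = 1.179e+05.
Re > 4000 → turbulent. Relative roughness ε/D = 0.00119/0.389 = 0.00306. Swamee-Jain: f = 0.25/(log₁₀[0.00306/3.7 + 5.74/1.179e+05^0.9])² = 0.25/(log₁₀[0.000827 + 0.000157])² = 0.25/(-3.007)² = 0.02764.
Darcy-Weisbach: ΔP = f(L/D)(ρV²/2) = 0.02764·(108/0.389)·(1.14·4.731²/2) = 0.02764·277.6·12.76 = 97.92 Pa.
ΔP = 97.92 Pa = 0.0979 kPa.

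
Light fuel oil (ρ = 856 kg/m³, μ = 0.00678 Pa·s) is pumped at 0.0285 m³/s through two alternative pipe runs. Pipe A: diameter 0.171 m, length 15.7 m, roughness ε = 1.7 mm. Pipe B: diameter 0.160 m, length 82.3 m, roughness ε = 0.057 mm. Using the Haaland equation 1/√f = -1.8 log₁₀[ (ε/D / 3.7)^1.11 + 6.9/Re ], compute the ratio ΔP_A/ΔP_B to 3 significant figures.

Pipe A: V = Q/A = 0.0285/0.02297 = 1.241 m/s; Re = 2.679e+04; ε/D = 0.00994; Haaland → f = 0.03993; ΔP_A = f(L/D)(ρV²/2) = 2416 Pa.
Pipe B: V = Q/A = 0.0285/0.02011 = 1.417 m/s; Re = 2.863e+04; ε/D = 0.000356; Haaland → f = 0.02436; ΔP_B = f(L/D)(ρV²/2) = 1.078e+04 Pa.
ΔP_A/ΔP_B = 2416/1.078e+04 = 0.224.

ΔP_A/ΔP_B ≈ 0.224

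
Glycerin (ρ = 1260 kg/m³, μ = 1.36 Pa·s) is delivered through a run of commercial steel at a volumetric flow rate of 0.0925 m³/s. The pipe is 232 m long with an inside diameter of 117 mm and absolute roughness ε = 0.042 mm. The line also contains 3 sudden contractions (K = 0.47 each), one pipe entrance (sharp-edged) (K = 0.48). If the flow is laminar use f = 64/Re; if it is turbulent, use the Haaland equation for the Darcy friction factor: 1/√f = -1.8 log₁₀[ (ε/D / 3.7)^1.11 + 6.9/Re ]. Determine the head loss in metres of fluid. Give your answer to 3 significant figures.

Cross-sectional area A = πD²/4 = π(0.117)²/4 = 0.01075 m²; mean velocity V = Q/A = 0.0925/0.01075 = 8.604 m/s.
Reynolds number Re = ρVD/μ = 1260 · 8.604 · 0.117 / 1.36 = 932.6.
Re < 2300 → laminar flow, so f = 64/Re = 64/932.6 = 0.06862 (the turbulent correlation is not needed).
Total minor-loss coefficient ΣK = 3·0.47 + 1·0.48 = 1.89.
ΔP = [f·L/D + ΣK]·(ρV²/2) = [0.06862·232/0.117 + 1.89]·(1260·8.604²/2) = [136.1 + 1.89]·4.663e+04 = 6.434e+06 Pa.
Head loss h_f = ΔP/(ρg) = 6.434e+06/(1260·9.81) = 521 m.

h_f ≈ 521 m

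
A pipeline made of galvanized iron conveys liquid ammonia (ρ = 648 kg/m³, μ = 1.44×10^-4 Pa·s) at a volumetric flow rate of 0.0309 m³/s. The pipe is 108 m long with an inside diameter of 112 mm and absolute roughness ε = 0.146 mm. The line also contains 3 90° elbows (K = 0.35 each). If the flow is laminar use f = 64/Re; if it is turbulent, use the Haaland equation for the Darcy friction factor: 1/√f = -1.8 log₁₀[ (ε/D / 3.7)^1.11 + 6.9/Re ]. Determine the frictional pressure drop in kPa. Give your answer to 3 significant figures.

Cross-sectional area A = πD²/4 = π(0.112)²/4 = 0.009852 m²; mean velocity V = Q/A = 0.0309/0.009852 = 3.136 m/s.
Reynolds number Re = ρVD/μ = 648 · 3.136 · 0.112 / 0.000144 = 1.581e+06.
Re > 4000 → turbulent. Relative roughness ε/D = 0.000146/0.112 = 0.0013. Haaland: 1/√f = -1.8 log₁₀[(0.0013/3.7)^1.11 + 6.9/1.581e+06] = -1.8 log₁₀[0.000147 + 4.37e-06] = 6.876, so f = 0.02115.
Total minor-loss coefficient ΣK = 3·0.35 = 1.05.
ΔP = [f·L/D + ΣK]·(ρV²/2) = [0.02115·108/0.112 + 1.05]·(648·3.136²/2) = [20.39 + 1.05]·3187 = 6.834e+04 Pa.
ΔP = 6.834e+04 Pa = 68.3 kPa.

ΔP ≈ 68.3 kPa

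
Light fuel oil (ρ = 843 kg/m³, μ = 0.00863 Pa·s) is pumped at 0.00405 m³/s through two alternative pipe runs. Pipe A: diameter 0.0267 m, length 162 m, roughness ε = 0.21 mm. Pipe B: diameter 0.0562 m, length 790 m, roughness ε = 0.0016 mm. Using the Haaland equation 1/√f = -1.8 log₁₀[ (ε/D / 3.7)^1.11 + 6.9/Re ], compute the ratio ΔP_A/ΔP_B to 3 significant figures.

Pipe A: V = Q/A = 0.00405/0.0005599 = 7.233 m/s; Re = 1.887e+04; ε/D = 0.00787; Haaland → f = 0.03827; ΔP_A = f(L/D)(ρV²/2) = 5.121e+06 Pa.
Pipe B: V = Q/A = 0.00405/0.002481 = 1.633 m/s; Re = 8963; ε/D = 2.85e-05; Haaland → f = 0.03186; ΔP_B = f(L/D)(ρV²/2) = 5.032e+05 Pa.
ΔP_A/ΔP_B = 5.121e+06/5.032e+05 = 10.2.

ΔP_A/ΔP_B ≈ 10.2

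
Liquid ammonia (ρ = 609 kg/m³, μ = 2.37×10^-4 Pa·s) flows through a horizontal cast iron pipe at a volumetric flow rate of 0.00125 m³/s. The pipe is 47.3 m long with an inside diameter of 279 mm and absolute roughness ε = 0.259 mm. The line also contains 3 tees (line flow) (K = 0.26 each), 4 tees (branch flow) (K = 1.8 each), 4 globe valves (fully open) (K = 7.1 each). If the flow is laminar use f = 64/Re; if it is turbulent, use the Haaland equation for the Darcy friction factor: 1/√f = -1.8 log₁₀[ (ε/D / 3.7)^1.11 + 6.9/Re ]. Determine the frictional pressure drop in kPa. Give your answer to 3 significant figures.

Cross-sectional area A = πD²/4 = π(0.279)²/4 = 0.06114 m²; mean velocity V = Q/A = 0.00125/0.06114 = 0.02045 m/s.
Reynolds number Re = ρVD/μ = 609 · 0.02045 · 0.279 / 0.000237 = 1.466e+04.
Re > 4000 → turbulent. Relative roughness ε/D = 0.000259/0.279 = 0.000928. Haaland: 1/√f = -1.8 log₁₀[(0.000928/3.7)^1.11 + 6.9/1.466e+04] = -1.8 log₁₀[0.000101 + 0.000471] = 5.837, so f = 0.02935.
Total minor-loss coefficient ΣK = 3·0.26 + 4·1.8 + 4·7.1 = 36.4.
ΔP = [f·L/D + ΣK]·(ρV²/2) = [0.02935·47.3/0.279 + 36.4]·(609·0.02045²/2) = [4.975 + 36.4]·0.1273 = 5.264 Pa.
ΔP = 5.264 Pa = 0.00526 kPa.

ΔP ≈ 0.00526 kPa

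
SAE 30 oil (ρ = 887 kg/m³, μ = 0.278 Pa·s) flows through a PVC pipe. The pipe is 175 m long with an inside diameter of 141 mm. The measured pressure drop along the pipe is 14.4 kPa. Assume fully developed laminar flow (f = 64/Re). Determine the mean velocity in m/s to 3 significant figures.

V ≈ 0.184 m/s

For laminar flow, f = 64/Re with Re = ρVD/μ, so Darcy-Weisbach reduces to ΔP = 32μLV/D². Solving for V: V = ΔP·D²/(32μL) = 1.44e+04·(0.141)²/(32·0.278·175) = 0.1839 m/s.
Check: Re = ρVD/μ = 887·0.1839·0.141/0.278 = 82.73 < 2300, so the laminar assumption holds.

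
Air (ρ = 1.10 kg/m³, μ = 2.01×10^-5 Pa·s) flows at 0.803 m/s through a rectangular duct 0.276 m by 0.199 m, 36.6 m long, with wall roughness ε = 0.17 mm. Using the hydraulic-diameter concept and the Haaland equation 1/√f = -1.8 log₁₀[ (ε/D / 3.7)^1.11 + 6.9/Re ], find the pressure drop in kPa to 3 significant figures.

Hydraulic diameter D_h = 4A/P = 4·(0.276·0.199)/(2·(0.276+0.199)) = 0.2197/0.95 = 0.2313 m.
Re = ρVD_h/μ = 1.1·0.803·0.2313/2.01e-05 = 1.016e+04.
ε/D_h = 0.00017/0.2313 = 0.000735; Haaland gives 1/√f = -1.8 log₁₀[7.78e-05+0.000679] = 5.618, so f = 0.03168.
ΔP = f(L/D_h)(ρV²/2) = 0.03168·36.6/0.2313·0.3546 = 1.778 Pa.
ΔP = 0.00178 kPa.

ΔP ≈ 0.00178 kPa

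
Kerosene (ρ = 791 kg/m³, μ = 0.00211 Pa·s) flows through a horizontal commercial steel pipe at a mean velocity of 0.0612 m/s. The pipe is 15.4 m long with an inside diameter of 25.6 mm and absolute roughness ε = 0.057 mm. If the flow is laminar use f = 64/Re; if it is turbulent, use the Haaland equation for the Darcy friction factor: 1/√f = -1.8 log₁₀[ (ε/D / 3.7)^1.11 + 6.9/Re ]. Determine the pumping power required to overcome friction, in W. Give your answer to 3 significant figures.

P ≈ 0.00306 W

Reynolds number Re = ρVD/μ = 791 · 0.0612 · 0.0256 / 0.00211 = 587.3.
Re < 2300 → laminar flow, so f = 64/Re = 64/587.3 = 0.109 (the turbulent correlation is not needed).
Darcy-Weisbach: ΔP = f(L/D)(ρV²/2) = 0.109·(15.4/0.0256)·(791·0.0612²/2) = 0.109·601.6·1.481 = 97.1 Pa.
Q = V·A = 0.0612·0.0005147 = 3.15e-05 m³/s.
Pumping power P = QΔP = 3.15e-05·97.1 = 0.003059 W = 0.00306 W.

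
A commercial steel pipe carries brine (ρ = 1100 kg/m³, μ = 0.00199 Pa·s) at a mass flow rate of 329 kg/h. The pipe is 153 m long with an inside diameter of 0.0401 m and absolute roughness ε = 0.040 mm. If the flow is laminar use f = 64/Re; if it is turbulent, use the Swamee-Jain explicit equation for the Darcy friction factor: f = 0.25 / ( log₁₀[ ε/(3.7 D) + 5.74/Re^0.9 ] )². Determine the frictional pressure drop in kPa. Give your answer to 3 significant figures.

ṁ = 329 kg/h = 329/3600 = 0.09139 kg/s.
A = πD²/4 = π(0.0401)²/4 = 0.001263 m²; mean velocity V = ṁ/(ρA) = 0.09139/(1100 · 0.001263) = 0.06578 m/s.
Reynolds number Re = ρVD/μ = 1100 · 0.06578 · 0.0401 / 0.00199 = 1458.
Re < 2300 → laminar flow, so f = 64/Re = 64/1458 = 0.04389 (the turbulent correlation is not needed).
Darcy-Weisbach: ΔP = f(L/D)(ρV²/2) = 0.04389·(153/0.0401)·(1100·0.06578²/2) = 0.04389·3815·2.38 = 398.6 Pa.
ΔP = 398.6 Pa = 0.399 kPa.

ΔP ≈ 0.399 kPa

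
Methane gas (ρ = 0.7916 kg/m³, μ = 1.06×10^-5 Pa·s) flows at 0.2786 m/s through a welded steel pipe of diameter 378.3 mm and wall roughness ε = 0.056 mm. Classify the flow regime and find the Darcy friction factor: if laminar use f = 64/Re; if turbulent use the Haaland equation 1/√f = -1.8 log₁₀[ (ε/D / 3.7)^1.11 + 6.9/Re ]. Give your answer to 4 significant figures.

Re = ρVD/μ = 0.7916·0.2786·0.3783/1.06e-05 = 7871.
Re > 4000 → turbulent. ε/D = 5.6e-05/0.3783 = 0.000148; Haaland: 1/√f = -1.8 log₁₀[1.31e-05 + 0.000877] = 5.491, so f = 0.03316.

f ≈ 0.03316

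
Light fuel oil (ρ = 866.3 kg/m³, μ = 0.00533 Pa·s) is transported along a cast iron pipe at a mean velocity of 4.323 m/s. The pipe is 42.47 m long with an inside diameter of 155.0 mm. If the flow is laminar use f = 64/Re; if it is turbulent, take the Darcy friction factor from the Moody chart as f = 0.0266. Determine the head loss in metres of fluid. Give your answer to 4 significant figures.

Reynolds number Re = ρVD/μ = 866.3 · 4.323 · 0.155 / 0.00533 = 1.089e+05.
Re > 4000 → turbulent; use the Moody-chart value f = 0.0266.
Darcy-Weisbach: ΔP = f(L/D)(ρV²/2) = 0.0266·(42.47/0.155)·(866.3·4.323²/2) = 0.0266·274·8095 = 5.9e+04 Pa.
Head loss h_f = ΔP/(ρg) = 5.9e+04/(866.3·9.81) = 6.942 m.

h_f ≈ 6.942 m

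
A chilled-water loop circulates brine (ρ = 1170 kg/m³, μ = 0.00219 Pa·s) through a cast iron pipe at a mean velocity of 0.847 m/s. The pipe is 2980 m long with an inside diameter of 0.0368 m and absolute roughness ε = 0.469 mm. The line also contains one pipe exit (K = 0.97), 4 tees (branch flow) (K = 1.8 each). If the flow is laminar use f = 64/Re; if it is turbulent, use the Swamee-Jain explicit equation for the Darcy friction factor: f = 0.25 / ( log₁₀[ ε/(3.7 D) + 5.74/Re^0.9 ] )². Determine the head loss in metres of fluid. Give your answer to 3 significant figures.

Reynolds number Re = ρVD/μ = 1170 · 0.847 · 0.0368 / 0.00219 = 1.665e+04.
Re > 4000 → turbulent. Relative roughness ε/D = 0.000469/0.0368 = 0.0127. Swamee-Jain: f = 0.25/(log₁₀[0.0127/3.7 + 5.74/1.665e+04^0.9])² = 0.25/(log₁₀[0.00344 + 0.000911])² = 0.25/(-2.361)² = 0.04485.
Total minor-loss coefficient ΣK = 1·0.97 + 4·1.8 = 8.17.
ΔP = [f·L/D + ΣK]·(ρV²/2) = [0.04485·2980/0.0368 + 8.17]·(1170·0.847²/2) = [3632 + 8.17]·419.7 = 1.528e+06 Pa.
Head loss h_f = ΔP/(ρg) = 1.528e+06/(1170·9.81) = 133 m.

h_f ≈ 133 m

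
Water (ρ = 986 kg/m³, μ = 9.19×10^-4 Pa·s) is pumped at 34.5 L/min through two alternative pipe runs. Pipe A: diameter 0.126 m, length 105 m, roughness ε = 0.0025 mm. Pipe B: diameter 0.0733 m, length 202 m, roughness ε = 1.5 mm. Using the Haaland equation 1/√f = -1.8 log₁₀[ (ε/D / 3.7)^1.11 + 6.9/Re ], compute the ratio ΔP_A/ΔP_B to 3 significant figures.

ΔP_A/ΔP_B ≈ 0.0233

Pipe A: V = Q/A = 0.000575/0.01247 = 0.04611 m/s; Re = 6234; ε/D = 1.98e-05; Haaland → f = 0.03534; ΔP_A = f(L/D)(ρV²/2) = 30.87 Pa.
Pipe B: V = Q/A = 0.000575/0.00422 = 0.1363 m/s; Re = 1.072e+04; ε/D = 0.0205; Haaland → f = 0.05252; ΔP_B = f(L/D)(ρV²/2) = 1325 Pa.
ΔP_A/ΔP_B = 30.87/1325 = 0.0233.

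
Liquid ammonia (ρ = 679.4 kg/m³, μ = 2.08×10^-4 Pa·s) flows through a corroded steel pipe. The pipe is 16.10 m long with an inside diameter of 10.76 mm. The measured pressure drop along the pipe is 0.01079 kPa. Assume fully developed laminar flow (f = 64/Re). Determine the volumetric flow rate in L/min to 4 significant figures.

Q ≈ 0.06360 L/min

For laminar flow, f = 64/Re with Re = ρVD/μ, so Darcy-Weisbach reduces to ΔP = 32μLV/D². Solving for V: V = ΔP·D²/(32μL) = 10.79·(0.01076)²/(32·0.000208·16.1) = 0.01166 m/s.
Check: Re = ρVD/μ = 679.4·0.01166·0.01076/0.000208 = 409.7 < 2300, so the laminar assumption holds.
Q = V·A = 0.01166·(π/4·0.01076²) = 1.06e-06 m³/s = 0.06360 L/min.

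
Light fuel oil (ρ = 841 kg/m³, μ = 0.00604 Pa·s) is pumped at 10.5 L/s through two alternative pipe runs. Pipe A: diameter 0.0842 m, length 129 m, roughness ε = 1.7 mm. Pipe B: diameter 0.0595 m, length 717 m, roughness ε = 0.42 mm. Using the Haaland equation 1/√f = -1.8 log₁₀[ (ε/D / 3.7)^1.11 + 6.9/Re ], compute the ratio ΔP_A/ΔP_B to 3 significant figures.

ΔP_A/ΔP_B ≈ 0.0446

Pipe A: V = Q/A = 0.0105/0.005568 = 1.886 m/s; Re = 2.211e+04; ε/D = 0.0202; Haaland → f = 0.05059; ΔP_A = f(L/D)(ρV²/2) = 1.159e+05 Pa.
Pipe B: V = Q/A = 0.0105/0.002781 = 3.776 m/s; Re = 3.129e+04; ε/D = 0.00706; Haaland → f = 0.03599; ΔP_B = f(L/D)(ρV²/2) = 2.6e+06 Pa.
ΔP_A/ΔP_B = 1.159e+05/2.6e+06 = 0.0446.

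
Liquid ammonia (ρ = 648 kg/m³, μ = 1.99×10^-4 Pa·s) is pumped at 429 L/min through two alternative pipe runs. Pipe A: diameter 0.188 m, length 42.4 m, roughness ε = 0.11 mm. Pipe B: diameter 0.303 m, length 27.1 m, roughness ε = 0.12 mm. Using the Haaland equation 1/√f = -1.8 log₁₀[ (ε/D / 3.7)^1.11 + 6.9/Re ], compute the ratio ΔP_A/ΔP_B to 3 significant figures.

Pipe A: V = Q/A = 0.00715/0.02776 = 0.2576 m/s; Re = 1.577e+05; ε/D = 0.000585; Haaland → f = 0.01946; ΔP_A = f(L/D)(ρV²/2) = 94.35 Pa.
Pipe B: V = Q/A = 0.00715/0.07211 = 0.09916 m/s; Re = 9.784e+04; ε/D = 0.000396; Haaland → f = 0.01968; ΔP_B = f(L/D)(ρV²/2) = 5.608 Pa.
ΔP_A/ΔP_B = 94.35/5.608 = 16.8.

ΔP_A/ΔP_B ≈ 16.8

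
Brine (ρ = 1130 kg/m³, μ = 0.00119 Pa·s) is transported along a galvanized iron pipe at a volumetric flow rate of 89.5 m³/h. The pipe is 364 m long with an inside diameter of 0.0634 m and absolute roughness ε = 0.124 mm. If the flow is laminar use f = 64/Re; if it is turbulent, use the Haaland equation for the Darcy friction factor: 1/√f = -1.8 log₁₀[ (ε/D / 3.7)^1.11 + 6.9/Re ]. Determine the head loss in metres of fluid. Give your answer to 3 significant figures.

h_f ≈ 430 m

Q = 89.5 m³/h = 89.5/3600 = 0.02486 m³/s.
Cross-sectional area A = πD²/4 = π(0.0634)²/4 = 0.003157 m²; mean velocity V = Q/A = 0.02486/0.003157 = 7.875 m/s.
Reynolds number Re = ρVD/μ = 1130 · 7.875 · 0.0634 / 0.00119 = 4.741e+05.
Re > 4000 → turbulent. Relative roughness ε/D = 0.000124/0.0634 = 0.00196. Haaland: 1/√f = -1.8 log₁₀[(0.00196/3.7)^1.11 + 6.9/4.741e+05] = -1.8 log₁₀[0.000231 + 1.46e-05] = 6.499, so f = 0.02367.
Darcy-Weisbach: ΔP = f(L/D)(ρV²/2) = 0.02367·(364/0.0634)·(1130·7.875²/2) = 0.02367·5741·3.504e+04 = 4.762e+06 Pa.
Head loss h_f = ΔP/(ρg) = 4.762e+06/(1130·9.81) = 430 m.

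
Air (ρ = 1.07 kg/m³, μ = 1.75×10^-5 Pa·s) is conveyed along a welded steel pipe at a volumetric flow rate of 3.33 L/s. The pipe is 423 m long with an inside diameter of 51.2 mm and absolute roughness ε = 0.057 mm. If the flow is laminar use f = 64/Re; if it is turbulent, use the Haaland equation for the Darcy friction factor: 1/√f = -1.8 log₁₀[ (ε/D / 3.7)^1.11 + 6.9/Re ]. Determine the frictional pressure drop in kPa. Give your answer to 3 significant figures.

ΔP ≈ 0.446 kPa

Q = 3.33 L/s = 3.33/1000 = 0.00333 m³/s.
Cross-sectional area A = πD²/4 = π(0.0512)²/4 = 0.002059 m²; mean velocity V = Q/A = 0.00333/0.002059 = 1.617 m/s.
Reynolds number Re = ρVD/μ = 1.07 · 1.617 · 0.0512 / 1.75e-05 = 5063.
Re > 4000 → turbulent. Relative roughness ε/D = 5.7e-05/0.0512 = 0.00111. Haaland: 1/√f = -1.8 log₁₀[(0.00111/3.7)^1.11 + 6.9/5063] = -1.8 log₁₀[0.000123 + 0.00136] = 5.09, so f = 0.03859.
Darcy-Weisbach: ΔP = f(L/D)(ρV²/2) = 0.03859·(423/0.0512)·(1.07·1.617²/2) = 0.03859·8262·1.4 = 446.2 Pa.
ΔP = 446.2 Pa = 0.446 kPa.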